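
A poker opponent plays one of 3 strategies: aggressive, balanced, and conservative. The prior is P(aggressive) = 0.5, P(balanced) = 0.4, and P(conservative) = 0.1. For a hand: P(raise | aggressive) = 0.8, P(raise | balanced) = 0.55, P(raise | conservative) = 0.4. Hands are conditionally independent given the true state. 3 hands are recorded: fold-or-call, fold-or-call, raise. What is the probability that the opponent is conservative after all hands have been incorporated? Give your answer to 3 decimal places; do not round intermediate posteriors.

0.192

After 'fold-or-call': normaliser = 0.2·0.5000 + 0.45·0.4000 + 0.6·0.1000; P(aggressive) ≈ 0.2941, P(balanced) ≈ 0.5294, P(conservative) ≈ 0.1765
After 'fold-or-call': normaliser = 0.2·0.2941 + 0.45·0.5294 + 0.6·0.1765; P(aggressive) ≈ 0.1460, P(balanced) ≈ 0.5912, P(conservative) ≈ 0.2628
After 'raise': normaliser = 0.8·0.1460 + 0.55·0.5912 + 0.4·0.2628; P(aggressive) ≈ 0.2135, P(balanced) ≈ 0.5944, P(conservative) ≈ 0.1921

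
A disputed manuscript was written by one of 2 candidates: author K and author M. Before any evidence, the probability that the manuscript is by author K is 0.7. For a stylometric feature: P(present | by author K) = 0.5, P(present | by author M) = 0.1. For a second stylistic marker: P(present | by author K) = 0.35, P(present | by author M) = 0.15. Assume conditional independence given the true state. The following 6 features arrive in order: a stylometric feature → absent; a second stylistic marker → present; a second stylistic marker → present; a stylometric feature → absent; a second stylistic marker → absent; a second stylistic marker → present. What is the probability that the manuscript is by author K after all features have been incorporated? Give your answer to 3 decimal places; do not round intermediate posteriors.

0.875

Apply Bayes' rule sequentially, carrying P(author K) forward.
After a stylometric feature='absent': P(author K) = 0.5·0.7000 / (0.5·0.7000 + 0.9·0.3000) ≈ 0.5645
After a second stylistic marker='present': P(author K) = 0.35·0.5645 / (0.35·0.5645 + 0.15·0.4355) ≈ 0.7515
After a second stylistic marker='present': P(author K) = 0.35·0.7515 / (0.35·0.7515 + 0.15·0.2485) ≈ 0.8759
After a stylometric feature='absent': P(author K) = 0.5·0.8759 / (0.5·0.8759 + 0.9·0.1241) ≈ 0.7968
After a second stylistic marker='absent': P(author K) = 0.65·0.7968 / (0.65·0.7968 + 0.85·0.2032) ≈ 0.7499
After a second stylistic marker='present': P(author K) = 0.35·0.7499 / (0.35·0.7499 + 0.15·0.2501) ≈ 0.8749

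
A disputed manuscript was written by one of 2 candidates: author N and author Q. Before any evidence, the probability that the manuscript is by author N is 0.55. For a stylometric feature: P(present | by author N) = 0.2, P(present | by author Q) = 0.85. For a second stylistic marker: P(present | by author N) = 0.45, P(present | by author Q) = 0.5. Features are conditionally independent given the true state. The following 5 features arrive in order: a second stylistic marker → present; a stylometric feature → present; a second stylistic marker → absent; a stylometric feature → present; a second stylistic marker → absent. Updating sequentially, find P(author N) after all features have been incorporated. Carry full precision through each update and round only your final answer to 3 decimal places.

After a second stylistic marker='present': P(author N) = 0.45·0.5500 / (0.45·0.5500 + 0.5·0.4500) ≈ 0.5238
After a stylometric feature='present': P(author N) = 0.2·0.5238 / (0.2·0.5238 + 0.85·0.4762) ≈ 0.2056
After a second stylistic marker='absent': P(author N) = 0.55·0.2056 / (0.55·0.2056 + 0.5·0.7944) ≈ 0.2216
After a stylometric feature='present': P(author N) = 0.2·0.2216 / (0.2·0.2216 + 0.85·0.7784) ≈ 0.0628
After a second stylistic marker='absent': P(author N) = 0.55·0.0628 / (0.55·0.0628 + 0.5·0.9372) ≈ 0.0686

0.069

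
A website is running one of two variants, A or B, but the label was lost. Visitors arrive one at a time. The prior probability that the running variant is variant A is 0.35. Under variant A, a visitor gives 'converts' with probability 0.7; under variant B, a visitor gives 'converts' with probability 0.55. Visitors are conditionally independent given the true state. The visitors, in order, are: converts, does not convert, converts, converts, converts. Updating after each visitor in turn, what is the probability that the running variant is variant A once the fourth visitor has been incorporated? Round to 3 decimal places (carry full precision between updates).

0.425

After 'converts': P(A) = 0.7·0.3500 / (0.7·0.3500 + 0.55·0.6500) ≈ 0.4066
After 'does not convert': P(A) = 0.3·0.4066 / (0.3·0.4066 + 0.45·0.5934) ≈ 0.3136
After 'converts': P(A) = 0.7·0.3136 / (0.7·0.3136 + 0.55·0.6864) ≈ 0.3677
After 'converts': P(A) = 0.7·0.3677 / (0.7·0.3677 + 0.55·0.6323) ≈ 0.4253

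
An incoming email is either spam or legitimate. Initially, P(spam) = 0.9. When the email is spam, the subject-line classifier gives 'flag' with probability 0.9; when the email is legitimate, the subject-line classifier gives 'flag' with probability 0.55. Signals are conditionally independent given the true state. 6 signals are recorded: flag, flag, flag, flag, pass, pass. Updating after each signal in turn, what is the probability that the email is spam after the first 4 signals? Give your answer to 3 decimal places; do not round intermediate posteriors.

After 'flag': P(spam) = 0.9·0.9000 / (0.9·0.9000 + 0.55·0.1000) ≈ 0.9364
After 'flag': P(spam) = 0.9·0.9364 / (0.9·0.9364 + 0.55·0.0636) ≈ 0.9602
After 'flag': P(spam) = 0.9·0.9602 / (0.9·0.9602 + 0.55·0.0398) ≈ 0.9753
After 'flag': P(spam) = 0.9·0.9753 / (0.9·0.9753 + 0.55·0.0247) ≈ 0.9847

0.985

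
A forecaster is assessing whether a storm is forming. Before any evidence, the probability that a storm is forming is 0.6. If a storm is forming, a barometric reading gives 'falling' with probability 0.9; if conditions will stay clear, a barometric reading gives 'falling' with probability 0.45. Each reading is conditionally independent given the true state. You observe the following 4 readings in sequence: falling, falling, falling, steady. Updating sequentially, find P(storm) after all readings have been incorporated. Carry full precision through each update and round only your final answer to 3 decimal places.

0.686

After 'falling': P(storm) = 0.9·0.6000 / (0.9·0.6000 + 0.45·0.4000) ≈ 0.7500
After 'falling': P(storm) = 0.9·0.7500 / (0.9·0.7500 + 0.45·0.2500) ≈ 0.8571
After 'falling': P(storm) = 0.9·0.8571 / (0.9·0.8571 + 0.45·0.1429) ≈ 0.9231
After 'steady': P(storm) = 0.1·0.9231 / (0.1·0.9231 + 0.55·0.0769) ≈ 0.6857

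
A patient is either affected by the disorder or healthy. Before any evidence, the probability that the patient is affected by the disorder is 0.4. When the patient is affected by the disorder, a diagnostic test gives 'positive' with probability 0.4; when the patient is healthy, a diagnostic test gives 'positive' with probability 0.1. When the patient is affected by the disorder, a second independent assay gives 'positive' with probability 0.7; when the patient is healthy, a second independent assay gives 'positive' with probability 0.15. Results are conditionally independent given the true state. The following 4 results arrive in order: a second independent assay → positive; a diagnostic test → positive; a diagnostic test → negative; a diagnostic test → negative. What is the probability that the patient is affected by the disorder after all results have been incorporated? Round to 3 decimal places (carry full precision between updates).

0.847

After a second independent assay='positive': P(affected) = 0.7·0.4000 / (0.7·0.4000 + 0.15·0.6000) ≈ 0.7568
After a diagnostic test='positive': P(affected) = 0.4·0.7568 / (0.4·0.7568 + 0.1·0.2432) ≈ 0.9256
After a diagnostic test='negative': P(affected) = 0.6·0.9256 / (0.6·0.9256 + 0.9·0.0744) ≈ 0.8924
After a diagnostic test='negative': P(affected) = 0.6·0.8924 / (0.6·0.8924 + 0.9·0.1076) ≈ 0.8469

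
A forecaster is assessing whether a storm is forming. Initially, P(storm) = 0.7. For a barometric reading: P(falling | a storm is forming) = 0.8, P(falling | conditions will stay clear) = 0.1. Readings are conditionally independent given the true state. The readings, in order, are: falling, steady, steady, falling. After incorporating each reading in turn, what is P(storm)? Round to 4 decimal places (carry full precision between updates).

Each posterior becomes the prior for the next update.
After 'falling': P(storm) = 0.8·0.7000 / (0.8·0.7000 + 0.1·0.3000) ≈ 0.9492
After 'steady': P(storm) = 0.2·0.9492 / (0.2·0.9492 + 0.9·0.0508) ≈ 0.8058
After 'steady': P(storm) = 0.2·0.8058 / (0.2·0.8058 + 0.9·0.1942) ≈ 0.4797
After 'falling': P(storm) = 0.8·0.4797 / (0.8·0.4797 + 0.1·0.5203) ≈ 0.8806

0.8806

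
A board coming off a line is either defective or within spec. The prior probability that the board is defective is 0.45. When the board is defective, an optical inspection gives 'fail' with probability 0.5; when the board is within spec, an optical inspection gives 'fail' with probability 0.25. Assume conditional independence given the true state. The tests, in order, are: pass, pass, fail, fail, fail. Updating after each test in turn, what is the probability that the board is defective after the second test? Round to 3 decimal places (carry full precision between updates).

0.267

After 'pass': P(defective) = 0.5·0.4500 / (0.5·0.4500 + 0.75·0.5500) ≈ 0.3529
After 'pass': P(defective) = 0.5·0.3529 / (0.5·0.3529 + 0.75·0.6471) ≈ 0.2667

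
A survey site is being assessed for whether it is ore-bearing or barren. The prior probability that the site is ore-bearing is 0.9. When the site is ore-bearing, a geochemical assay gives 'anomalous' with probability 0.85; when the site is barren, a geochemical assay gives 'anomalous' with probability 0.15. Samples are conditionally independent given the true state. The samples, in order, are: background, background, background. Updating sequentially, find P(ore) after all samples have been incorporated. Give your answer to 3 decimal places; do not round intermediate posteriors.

0.047

Each posterior becomes the prior for the next update.
After 'background': P(ore) = 0.15·0.9000 / (0.15·0.9000 + 0.85·0.1000) ≈ 0.6136
After 'background': P(ore) = 0.15·0.6136 / (0.15·0.6136 + 0.85·0.3864) ≈ 0.2189
After 'background': P(ore) = 0.15·0.2189 / (0.15·0.2189 + 0.85·0.7811) ≈ 0.0471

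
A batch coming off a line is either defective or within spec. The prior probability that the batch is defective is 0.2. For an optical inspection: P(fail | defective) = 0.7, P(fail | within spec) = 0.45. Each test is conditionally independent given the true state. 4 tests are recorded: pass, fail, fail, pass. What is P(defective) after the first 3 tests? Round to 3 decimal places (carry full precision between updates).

Each posterior becomes the prior for the next update.
After 'pass': P(defective) = 0.3·0.2000 / (0.3·0.2000 + 0.55·0.8000) ≈ 0.1200
After 'fail': P(defective) = 0.7·0.1200 / (0.7·0.1200 + 0.45·0.8800) ≈ 0.1750
After 'fail': P(defective) = 0.7·0.1750 / (0.7·0.1750 + 0.45·0.8250) ≈ 0.2481

0.248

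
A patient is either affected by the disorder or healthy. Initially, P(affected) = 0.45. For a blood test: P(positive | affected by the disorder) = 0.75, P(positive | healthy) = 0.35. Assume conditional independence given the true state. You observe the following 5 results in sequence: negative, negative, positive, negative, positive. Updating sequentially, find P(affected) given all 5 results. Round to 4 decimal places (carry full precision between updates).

0.1761

After 'negative': P(affected) = 0.25·0.4500 / (0.25·0.4500 + 0.65·0.5500) ≈ 0.2394
After 'negative': P(affected) = 0.25·0.2394 / (0.25·0.2394 + 0.65·0.7606) ≈ 0.1080
After 'positive': P(affected) = 0.75·0.1080 / (0.75·0.1080 + 0.35·0.8920) ≈ 0.2059
After 'negative': P(affected) = 0.25·0.2059 / (0.25·0.2059 + 0.65·0.7941) ≈ 0.0907
After 'positive': P(affected) = 0.75·0.0907 / (0.75·0.0907 + 0.35·0.9093) ≈ 0.1761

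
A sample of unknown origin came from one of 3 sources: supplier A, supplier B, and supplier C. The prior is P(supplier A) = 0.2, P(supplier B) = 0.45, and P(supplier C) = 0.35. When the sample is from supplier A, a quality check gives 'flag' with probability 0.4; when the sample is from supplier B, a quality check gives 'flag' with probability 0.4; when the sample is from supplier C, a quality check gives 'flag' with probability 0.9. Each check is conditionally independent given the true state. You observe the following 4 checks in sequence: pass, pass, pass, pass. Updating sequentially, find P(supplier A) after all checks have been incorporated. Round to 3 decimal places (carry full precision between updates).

After 'pass': normaliser = 0.6·0.2000 + 0.6·0.4500 + 0.1·0.3500; P(supplier A) ≈ 0.2824, P(supplier B) ≈ 0.6353, P(supplier C) ≈ 0.0824
After 'pass': normaliser = 0.6·0.2824 + 0.6·0.6353 + 0.1·0.0824; P(supplier A) ≈ 0.3032, P(supplier B) ≈ 0.6821, P(supplier C) ≈ 0.0147
After 'pass': normaliser = 0.6·0.3032 + 0.6·0.6821 + 0.1·0.0147; P(supplier A) ≈ 0.3069, P(supplier B) ≈ 0.6906, P(supplier C) ≈ 0.0025
After 'pass': normaliser = 0.6·0.3069 + 0.6·0.6906 + 0.1·0.0025; P(supplier A) ≈ 0.3076, P(supplier B) ≈ 0.6920, P(supplier C) ≈ 0.0004

0.308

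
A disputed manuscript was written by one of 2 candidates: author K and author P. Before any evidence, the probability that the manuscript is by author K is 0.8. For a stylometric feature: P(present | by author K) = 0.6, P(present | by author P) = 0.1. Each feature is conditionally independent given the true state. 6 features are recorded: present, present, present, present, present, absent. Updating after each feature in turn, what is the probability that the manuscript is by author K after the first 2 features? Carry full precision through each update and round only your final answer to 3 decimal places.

0.993

After 'present': P(author K) = 0.6·0.8000 / (0.6·0.8000 + 0.1·0.2000) ≈ 0.9600
After 'present': P(author K) = 0.6·0.9600 / (0.6·0.9600 + 0.1·0.0400) ≈ 0.9931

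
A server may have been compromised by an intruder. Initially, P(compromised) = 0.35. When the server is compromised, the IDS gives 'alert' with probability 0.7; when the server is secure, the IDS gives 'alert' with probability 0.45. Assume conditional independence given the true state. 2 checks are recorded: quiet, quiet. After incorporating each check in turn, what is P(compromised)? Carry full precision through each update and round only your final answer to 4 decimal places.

0.1381

Each posterior becomes the prior for the next update.
After 'quiet': P(compromised) = 0.3·0.3500 / (0.3·0.3500 + 0.55·0.6500) ≈ 0.2270
After 'quiet': P(compromised) = 0.3·0.2270 / (0.3·0.2270 + 0.55·0.7730) ≈ 0.1381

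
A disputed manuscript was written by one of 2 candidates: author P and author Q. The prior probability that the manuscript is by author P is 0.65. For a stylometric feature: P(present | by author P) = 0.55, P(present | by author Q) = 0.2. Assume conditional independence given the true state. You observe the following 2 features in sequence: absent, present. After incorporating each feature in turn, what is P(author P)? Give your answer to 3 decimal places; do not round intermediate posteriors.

After 'absent': P(author P) = 0.45·0.6500 / (0.45·0.6500 + 0.8·0.3500) ≈ 0.5109
After 'present': P(author P) = 0.55·0.5109 / (0.55·0.5109 + 0.2·0.4891) ≈ 0.7418

0.742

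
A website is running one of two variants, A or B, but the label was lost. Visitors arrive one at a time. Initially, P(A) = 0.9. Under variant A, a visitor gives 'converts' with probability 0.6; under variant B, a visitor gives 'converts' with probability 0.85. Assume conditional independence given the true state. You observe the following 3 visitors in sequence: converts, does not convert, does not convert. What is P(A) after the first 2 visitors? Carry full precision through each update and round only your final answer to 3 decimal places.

0.944

After 'converts': P(A) = 0.6·0.9000 / (0.6·0.9000 + 0.85·0.1000) ≈ 0.8640
After 'does not convert': P(A) = 0.4·0.8640 / (0.4·0.8640 + 0.15·0.1360) ≈ 0.9443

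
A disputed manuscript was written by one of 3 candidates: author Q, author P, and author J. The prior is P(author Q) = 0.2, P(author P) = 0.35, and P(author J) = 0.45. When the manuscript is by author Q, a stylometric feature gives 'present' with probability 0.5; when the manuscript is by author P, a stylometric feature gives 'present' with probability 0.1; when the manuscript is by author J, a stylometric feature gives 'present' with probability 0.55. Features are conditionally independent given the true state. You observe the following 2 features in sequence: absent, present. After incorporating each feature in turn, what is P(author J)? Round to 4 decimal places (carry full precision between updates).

After 'absent': normaliser = 0.5·0.2000 + 0.9·0.3500 + 0.45·0.4500; P(author Q) ≈ 0.1619, P(author P) ≈ 0.5101, P(author J) ≈ 0.3279
After 'present': normaliser = 0.5·0.1619 + 0.1·0.5101 + 0.55·0.3279; P(author Q) ≈ 0.2592, P(author P) ≈ 0.1633, P(author J) ≈ 0.5774

0.5774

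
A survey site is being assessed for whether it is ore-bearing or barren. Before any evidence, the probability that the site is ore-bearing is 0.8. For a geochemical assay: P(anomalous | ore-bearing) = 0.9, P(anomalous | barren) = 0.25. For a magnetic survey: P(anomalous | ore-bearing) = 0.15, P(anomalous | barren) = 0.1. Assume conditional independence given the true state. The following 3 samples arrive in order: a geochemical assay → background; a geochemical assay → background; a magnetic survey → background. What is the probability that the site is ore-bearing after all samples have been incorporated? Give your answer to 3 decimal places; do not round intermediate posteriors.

After a geochemical assay='background': P(ore) = 0.1·0.8000 / (0.1·0.8000 + 0.75·0.2000) ≈ 0.3478
After a geochemical assay='background': P(ore) = 0.1·0.3478 / (0.1·0.3478 + 0.75·0.6522) ≈ 0.0664
After a magnetic survey='background': P(ore) = 0.85·0.0664 / (0.85·0.0664 + 0.9·0.9336) ≈ 0.0629

0.063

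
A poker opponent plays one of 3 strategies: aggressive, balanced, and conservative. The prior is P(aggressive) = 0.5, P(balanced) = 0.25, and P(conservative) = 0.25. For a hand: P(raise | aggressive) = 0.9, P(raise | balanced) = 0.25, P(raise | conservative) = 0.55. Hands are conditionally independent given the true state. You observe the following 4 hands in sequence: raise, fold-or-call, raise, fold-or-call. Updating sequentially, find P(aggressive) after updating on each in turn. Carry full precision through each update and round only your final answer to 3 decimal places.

0.144

After 'raise': normaliser = 0.9·0.5000 + 0.25·0.2500 + 0.55·0.2500; P(aggressive) ≈ 0.6923, P(balanced) ≈ 0.0962, P(conservative) ≈ 0.2115
After 'fold-or-call': normaliser = 0.1·0.6923 + 0.75·0.0962 + 0.45·0.2115; P(aggressive) ≈ 0.2927, P(balanced) ≈ 0.3049, P(conservative) ≈ 0.4024
After 'raise': normaliser = 0.9·0.2927 + 0.25·0.3049 + 0.55·0.4024; P(aggressive) ≈ 0.4696, P(balanced) ≈ 0.1359, P(conservative) ≈ 0.3946
After 'fold-or-call': normaliser = 0.1·0.4696 + 0.75·0.1359 + 0.45·0.3946; P(aggressive) ≈ 0.1439, P(balanced) ≈ 0.3122, P(conservative) ≈ 0.5440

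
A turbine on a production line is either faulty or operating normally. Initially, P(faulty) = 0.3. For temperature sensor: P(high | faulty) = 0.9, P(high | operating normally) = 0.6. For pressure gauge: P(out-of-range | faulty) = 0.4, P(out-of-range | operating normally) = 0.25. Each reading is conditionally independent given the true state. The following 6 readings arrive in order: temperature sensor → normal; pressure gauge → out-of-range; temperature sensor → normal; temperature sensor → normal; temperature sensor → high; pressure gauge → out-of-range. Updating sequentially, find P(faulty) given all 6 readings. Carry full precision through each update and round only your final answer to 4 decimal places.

0.0251

Apply Bayes' rule sequentially, carrying P(faulty) forward.
After temperature sensor='normal': P(faulty) = 0.1·0.3000 / (0.1·0.3000 + 0.4·0.7000) ≈ 0.0968
After pressure gauge='out-of-range': P(faulty) = 0.4·0.0968 / (0.4·0.0968 + 0.25·0.9032) ≈ 0.1463
After temperature sensor='normal': P(faulty) = 0.1·0.1463 / (0.1·0.1463 + 0.4·0.8537) ≈ 0.0411
After temperature sensor='normal': P(faulty) = 0.1·0.0411 / (0.1·0.0411 + 0.4·0.9589) ≈ 0.0106
After temperature sensor='high': P(faulty) = 0.9·0.0106 / (0.9·0.0106 + 0.6·0.9894) ≈ 0.0158
After pressure gauge='out-of-range': P(faulty) = 0.4·0.0158 / (0.4·0.0158 + 0.25·0.9842) ≈ 0.0251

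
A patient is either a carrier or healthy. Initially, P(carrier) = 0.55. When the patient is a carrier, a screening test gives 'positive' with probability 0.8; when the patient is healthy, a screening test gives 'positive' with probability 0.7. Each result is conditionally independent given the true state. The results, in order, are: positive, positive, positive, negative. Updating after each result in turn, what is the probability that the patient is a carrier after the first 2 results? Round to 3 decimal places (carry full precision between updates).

Each posterior becomes the prior for the next update.
After 'positive': P(carrier) = 0.8·0.5500 / (0.8·0.5500 + 0.7·0.4500) ≈ 0.5828
After 'positive': P(carrier) = 0.8·0.5828 / (0.8·0.5828 + 0.7·0.4172) ≈ 0.6148

0.615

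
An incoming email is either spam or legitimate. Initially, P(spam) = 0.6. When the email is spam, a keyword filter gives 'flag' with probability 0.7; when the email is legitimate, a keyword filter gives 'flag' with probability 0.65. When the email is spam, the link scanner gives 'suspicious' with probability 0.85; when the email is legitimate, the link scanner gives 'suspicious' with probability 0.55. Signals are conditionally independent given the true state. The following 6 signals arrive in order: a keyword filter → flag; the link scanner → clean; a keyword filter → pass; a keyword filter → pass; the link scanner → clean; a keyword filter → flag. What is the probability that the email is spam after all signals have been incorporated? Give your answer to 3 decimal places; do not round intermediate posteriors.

After a keyword filter='flag': P(spam) = 0.7·0.6000 / (0.7·0.6000 + 0.65·0.4000) ≈ 0.6176
After the link scanner='clean': P(spam) = 0.15·0.6176 / (0.15·0.6176 + 0.45·0.3824) ≈ 0.3500
After a keyword filter='pass': P(spam) = 0.3·0.3500 / (0.3·0.3500 + 0.35·0.6500) ≈ 0.3158
After a keyword filter='pass': P(spam) = 0.3·0.3158 / (0.3·0.3158 + 0.35·0.6842) ≈ 0.2835
After the link scanner='clean': P(spam) = 0.15·0.2835 / (0.15·0.2835 + 0.45·0.7165) ≈ 0.1165
After a keyword filter='flag': P(spam) = 0.7·0.1165 / (0.7·0.1165 + 0.65·0.8835) ≈ 0.1244

0.124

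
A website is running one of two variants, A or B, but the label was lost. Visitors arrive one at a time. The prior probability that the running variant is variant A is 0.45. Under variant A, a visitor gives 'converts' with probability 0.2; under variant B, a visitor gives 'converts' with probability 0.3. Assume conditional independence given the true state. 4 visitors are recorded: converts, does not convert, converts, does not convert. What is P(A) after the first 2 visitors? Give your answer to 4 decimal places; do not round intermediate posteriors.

0.3840

After 'converts': P(A) = 0.2·0.4500 / (0.2·0.4500 + 0.3·0.5500) ≈ 0.3529
After 'does not convert': P(A) = 0.8·0.3529 / (0.8·0.3529 + 0.7·0.6471) ≈ 0.3840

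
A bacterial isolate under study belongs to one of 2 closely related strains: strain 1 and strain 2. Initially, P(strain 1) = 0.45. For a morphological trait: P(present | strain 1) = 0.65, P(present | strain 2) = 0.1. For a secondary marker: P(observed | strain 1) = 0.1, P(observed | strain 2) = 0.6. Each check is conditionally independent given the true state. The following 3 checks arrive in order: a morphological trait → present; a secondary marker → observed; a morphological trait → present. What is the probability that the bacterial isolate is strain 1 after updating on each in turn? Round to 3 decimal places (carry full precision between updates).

After a morphological trait='present': P(strain 1) = 0.65·0.4500 / (0.65·0.4500 + 0.1·0.5500) ≈ 0.8417
After a secondary marker='observed': P(strain 1) = 0.1·0.8417 / (0.1·0.8417 + 0.6·0.1583) ≈ 0.4699
After a morphological trait='present': P(strain 1) = 0.65·0.4699 / (0.65·0.4699 + 0.1·0.5301) ≈ 0.8521

0.852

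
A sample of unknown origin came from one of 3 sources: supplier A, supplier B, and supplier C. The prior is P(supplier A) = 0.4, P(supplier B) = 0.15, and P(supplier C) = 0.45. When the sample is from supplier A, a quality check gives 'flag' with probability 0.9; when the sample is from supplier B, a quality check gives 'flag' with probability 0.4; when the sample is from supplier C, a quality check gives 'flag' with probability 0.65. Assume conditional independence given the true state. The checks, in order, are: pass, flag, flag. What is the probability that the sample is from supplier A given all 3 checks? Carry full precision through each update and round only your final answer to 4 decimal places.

0.2859

Each posterior becomes the prior for the next update.
After 'pass': normaliser = 0.1·0.4000 + 0.6·0.1500 + 0.35·0.4500; P(supplier A) ≈ 0.1391, P(supplier B) ≈ 0.3130, P(supplier C) ≈ 0.5478
After 'flag': normaliser = 0.9·0.1391 + 0.4·0.3130 + 0.65·0.5478; P(supplier A) ≈ 0.2065, P(supplier B) ≈ 0.2065, P(supplier C) ≈ 0.5871
After 'flag': normaliser = 0.9·0.2065 + 0.4·0.2065 + 0.65·0.5871; P(supplier A) ≈ 0.2859, P(supplier B) ≈ 0.1270, P(supplier C) ≈ 0.5871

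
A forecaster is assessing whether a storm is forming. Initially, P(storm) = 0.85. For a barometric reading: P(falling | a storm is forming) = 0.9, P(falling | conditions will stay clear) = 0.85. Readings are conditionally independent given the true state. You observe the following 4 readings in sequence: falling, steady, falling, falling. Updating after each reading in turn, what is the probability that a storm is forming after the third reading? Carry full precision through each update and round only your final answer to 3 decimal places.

Apply Bayes' rule sequentially, carrying P(storm) forward.
After 'falling': P(storm) = 0.9·0.8500 / (0.9·0.8500 + 0.85·0.1500) ≈ 0.8571
After 'steady': P(storm) = 0.1·0.8571 / (0.1·0.8571 + 0.15·0.1429) ≈ 0.8000
After 'falling': P(storm) = 0.9·0.8000 / (0.9·0.8000 + 0.85·0.2000) ≈ 0.8090

0.809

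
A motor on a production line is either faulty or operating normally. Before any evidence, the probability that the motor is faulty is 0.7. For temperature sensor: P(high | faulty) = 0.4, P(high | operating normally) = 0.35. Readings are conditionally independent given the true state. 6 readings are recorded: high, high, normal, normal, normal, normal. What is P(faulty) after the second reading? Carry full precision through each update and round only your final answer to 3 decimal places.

0.753

After 'high': P(faulty) = 0.4·0.7000 / (0.4·0.7000 + 0.35·0.3000) ≈ 0.7273
After 'high': P(faulty) = 0.4·0.7273 / (0.4·0.7273 + 0.35·0.2727) ≈ 0.7529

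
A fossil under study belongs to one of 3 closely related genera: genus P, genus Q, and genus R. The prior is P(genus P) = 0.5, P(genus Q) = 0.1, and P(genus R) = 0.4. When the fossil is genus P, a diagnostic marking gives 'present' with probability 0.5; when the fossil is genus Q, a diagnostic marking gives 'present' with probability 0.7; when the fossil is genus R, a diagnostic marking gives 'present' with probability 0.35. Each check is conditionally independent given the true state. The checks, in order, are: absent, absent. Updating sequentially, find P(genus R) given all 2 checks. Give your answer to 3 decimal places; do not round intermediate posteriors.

After 'absent': normaliser = 0.5·0.5000 + 0.3·0.1000 + 0.65·0.4000; P(genus P) ≈ 0.4630, P(genus Q) ≈ 0.0556, P(genus R) ≈ 0.4815
After 'absent': normaliser = 0.5·0.4630 + 0.3·0.0556 + 0.65·0.4815; P(genus P) ≈ 0.4125, P(genus Q) ≈ 0.0297, P(genus R) ≈ 0.5578

0.558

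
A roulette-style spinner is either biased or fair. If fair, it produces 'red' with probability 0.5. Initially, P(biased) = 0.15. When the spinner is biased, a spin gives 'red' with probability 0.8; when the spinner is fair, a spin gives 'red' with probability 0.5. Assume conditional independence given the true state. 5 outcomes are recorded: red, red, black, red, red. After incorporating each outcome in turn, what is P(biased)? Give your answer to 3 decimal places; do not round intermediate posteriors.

0.316

Apply Bayes' rule sequentially, carrying P(biased) forward.
After 'red': P(biased) = 0.8·0.1500 / (0.8·0.1500 + 0.5·0.8500) ≈ 0.2202
After 'red': P(biased) = 0.8·0.2202 / (0.8·0.2202 + 0.5·0.7798) ≈ 0.3112
After 'black': P(biased) = 0.2·0.3112 / (0.2·0.3112 + 0.5·0.6888) ≈ 0.1530
After 'red': P(biased) = 0.8·0.1530 / (0.8·0.1530 + 0.5·0.8470) ≈ 0.2243
After 'red': P(biased) = 0.8·0.2243 / (0.8·0.2243 + 0.5·0.7757) ≈ 0.3163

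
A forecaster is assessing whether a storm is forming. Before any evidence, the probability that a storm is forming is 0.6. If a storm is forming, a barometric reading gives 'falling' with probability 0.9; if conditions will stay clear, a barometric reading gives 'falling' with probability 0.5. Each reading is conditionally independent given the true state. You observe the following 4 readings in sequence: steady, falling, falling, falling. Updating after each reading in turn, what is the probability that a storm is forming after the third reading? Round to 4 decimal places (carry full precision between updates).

Apply Bayes' rule sequentially, carrying P(storm) forward.
After 'steady': P(storm) = 0.1·0.6000 / (0.1·0.6000 + 0.5·0.4000) ≈ 0.2308
After 'falling': P(storm) = 0.9·0.2308 / (0.9·0.2308 + 0.5·0.7692) ≈ 0.3506
After 'falling': P(storm) = 0.9·0.3506 / (0.9·0.3506 + 0.5·0.6494) ≈ 0.4929

0.4929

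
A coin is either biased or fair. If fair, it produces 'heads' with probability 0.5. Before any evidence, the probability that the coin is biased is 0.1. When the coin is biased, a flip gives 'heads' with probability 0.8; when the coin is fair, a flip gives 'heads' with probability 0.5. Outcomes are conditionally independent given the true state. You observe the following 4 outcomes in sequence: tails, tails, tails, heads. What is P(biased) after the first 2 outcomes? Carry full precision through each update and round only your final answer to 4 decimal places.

After 'tails': P(biased) = 0.2·0.1000 / (0.2·0.1000 + 0.5·0.9000) ≈ 0.0426
After 'tails': P(biased) = 0.2·0.0426 / (0.2·0.0426 + 0.5·0.9574) ≈ 0.0175

0.0175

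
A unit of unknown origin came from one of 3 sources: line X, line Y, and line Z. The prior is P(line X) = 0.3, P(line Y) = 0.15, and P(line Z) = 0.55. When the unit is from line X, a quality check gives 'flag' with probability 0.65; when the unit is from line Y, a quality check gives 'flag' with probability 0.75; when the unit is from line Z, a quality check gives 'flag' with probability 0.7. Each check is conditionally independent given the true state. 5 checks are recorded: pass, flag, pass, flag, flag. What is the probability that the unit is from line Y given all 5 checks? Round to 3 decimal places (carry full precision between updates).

Each posterior becomes the prior for the next update.
After 'pass': normaliser = 0.35·0.3000 + 0.25·0.1500 + 0.3·0.5500; P(line X) ≈ 0.3415, P(line Y) ≈ 0.1220, P(line Z) ≈ 0.5366
After 'flag': normaliser = 0.65·0.3415 + 0.75·0.1220 + 0.7·0.5366; P(line X) ≈ 0.3221, P(line Y) ≈ 0.1327, P(line Z) ≈ 0.5451
After 'pass': normaliser = 0.35·0.3221 + 0.25·0.1327 + 0.3·0.5451; P(line X) ≈ 0.3643, P(line Y) ≈ 0.1072, P(line Z) ≈ 0.5285
After 'flag': normaliser = 0.65·0.3643 + 0.75·0.1072 + 0.7·0.5285; P(line X) ≈ 0.3446, P(line Y) ≈ 0.1170, P(line Z) ≈ 0.5383
After 'flag': normaliser = 0.65·0.3446 + 0.75·0.1170 + 0.7·0.5383; P(line X) ≈ 0.3253, P(line Y) ≈ 0.1275, P(line Z) ≈ 0.5472

0.127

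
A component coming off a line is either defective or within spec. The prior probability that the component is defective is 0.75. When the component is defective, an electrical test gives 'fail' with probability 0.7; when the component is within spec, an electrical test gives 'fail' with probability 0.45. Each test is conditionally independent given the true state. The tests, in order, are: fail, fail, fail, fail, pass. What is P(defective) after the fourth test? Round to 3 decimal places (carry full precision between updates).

After 'fail': P(defective) = 0.7·0.7500 / (0.7·0.7500 + 0.45·0.2500) ≈ 0.8235
After 'fail': P(defective) = 0.7·0.8235 / (0.7·0.8235 + 0.45·0.1765) ≈ 0.8789
After 'fail': P(defective) = 0.7·0.8789 / (0.7·0.8789 + 0.45·0.1211) ≈ 0.9186
After 'fail': P(defective) = 0.7·0.9186 / (0.7·0.9186 + 0.45·0.0814) ≈ 0.9461

0.946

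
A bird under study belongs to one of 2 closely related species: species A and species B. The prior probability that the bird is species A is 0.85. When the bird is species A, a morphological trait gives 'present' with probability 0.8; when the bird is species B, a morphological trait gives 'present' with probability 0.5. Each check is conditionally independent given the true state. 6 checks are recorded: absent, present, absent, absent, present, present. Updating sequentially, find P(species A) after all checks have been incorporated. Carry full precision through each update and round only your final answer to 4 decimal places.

0.5977

Each posterior becomes the prior for the next update.
After 'absent': P(species A) = 0.2·0.8500 / (0.2·0.8500 + 0.5·0.1500) ≈ 0.6939
After 'present': P(species A) = 0.8·0.6939 / (0.8·0.6939 + 0.5·0.3061) ≈ 0.7839
After 'absent': P(species A) = 0.2·0.7839 / (0.2·0.7839 + 0.5·0.2161) ≈ 0.5919
After 'absent': P(species A) = 0.2·0.5919 / (0.2·0.5919 + 0.5·0.4081) ≈ 0.3672
After 'present': P(species A) = 0.8·0.3672 / (0.8·0.3672 + 0.5·0.6328) ≈ 0.4814
After 'present': P(species A) = 0.8·0.4814 / (0.8·0.4814 + 0.5·0.5186) ≈ 0.5977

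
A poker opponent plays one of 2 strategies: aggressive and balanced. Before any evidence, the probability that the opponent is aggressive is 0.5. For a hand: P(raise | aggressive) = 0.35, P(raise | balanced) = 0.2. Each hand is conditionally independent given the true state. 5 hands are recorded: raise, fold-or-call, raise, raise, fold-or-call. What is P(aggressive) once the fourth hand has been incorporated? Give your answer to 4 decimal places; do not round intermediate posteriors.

After 'raise': P(aggressive) = 0.35·0.5000 / (0.35·0.5000 + 0.2·0.5000) ≈ 0.6364
After 'fold-or-call': P(aggressive) = 0.65·0.6364 / (0.65·0.6364 + 0.8·0.3636) ≈ 0.5871
After 'raise': P(aggressive) = 0.35·0.5871 / (0.35·0.5871 + 0.2·0.4129) ≈ 0.7133
After 'raise': P(aggressive) = 0.35·0.7133 / (0.35·0.7133 + 0.2·0.2867) ≈ 0.8132

0.8132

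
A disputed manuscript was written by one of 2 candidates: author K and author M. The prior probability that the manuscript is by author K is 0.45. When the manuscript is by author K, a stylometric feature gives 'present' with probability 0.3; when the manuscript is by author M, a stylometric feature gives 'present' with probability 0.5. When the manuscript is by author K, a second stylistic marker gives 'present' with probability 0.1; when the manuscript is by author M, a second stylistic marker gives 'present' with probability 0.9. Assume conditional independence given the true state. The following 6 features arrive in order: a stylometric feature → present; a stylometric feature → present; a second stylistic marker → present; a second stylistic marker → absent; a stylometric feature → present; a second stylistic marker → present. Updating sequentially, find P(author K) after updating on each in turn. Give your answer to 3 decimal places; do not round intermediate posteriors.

0.019

Apply Bayes' rule sequentially, carrying P(author K) forward.
After a stylometric feature='present': P(author K) = 0.3·0.4500 / (0.3·0.4500 + 0.5·0.5500) ≈ 0.3293
After a stylometric feature='present': P(author K) = 0.3·0.3293 / (0.3·0.3293 + 0.5·0.6707) ≈ 0.2275
After a second stylistic marker='present': P(author K) = 0.1·0.2275 / (0.1·0.2275 + 0.9·0.7725) ≈ 0.0317
After a second stylistic marker='absent': P(author K) = 0.9·0.0317 / (0.9·0.0317 + 0.1·0.9683) ≈ 0.2275
After a stylometric feature='present': P(author K) = 0.3·0.2275 / (0.3·0.2275 + 0.5·0.7725) ≈ 0.1502
After a second stylistic marker='present': P(author K) = 0.1·0.1502 / (0.1·0.1502 + 0.9·0.8498) ≈ 0.0193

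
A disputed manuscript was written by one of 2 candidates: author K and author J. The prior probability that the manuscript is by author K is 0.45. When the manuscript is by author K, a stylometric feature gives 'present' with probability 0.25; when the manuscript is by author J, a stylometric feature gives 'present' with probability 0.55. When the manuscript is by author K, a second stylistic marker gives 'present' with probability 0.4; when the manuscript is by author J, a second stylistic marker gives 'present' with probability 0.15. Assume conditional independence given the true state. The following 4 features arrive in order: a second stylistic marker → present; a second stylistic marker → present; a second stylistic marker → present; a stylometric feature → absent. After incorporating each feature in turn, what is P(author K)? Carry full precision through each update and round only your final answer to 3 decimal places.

0.963

Apply Bayes' rule sequentially, carrying P(author K) forward.
After a second stylistic marker='present': P(author K) = 0.4·0.4500 / (0.4·0.4500 + 0.15·0.5500) ≈ 0.6857
After a second stylistic marker='present': P(author K) = 0.4·0.6857 / (0.4·0.6857 + 0.15·0.3143) ≈ 0.8533
After a second stylistic marker='present': P(author K) = 0.4·0.8533 / (0.4·0.8533 + 0.15·0.1467) ≈ 0.9394
After a stylometric feature='absent': P(author K) = 0.75·0.9394 / (0.75·0.9394 + 0.45·0.0606) ≈ 0.9628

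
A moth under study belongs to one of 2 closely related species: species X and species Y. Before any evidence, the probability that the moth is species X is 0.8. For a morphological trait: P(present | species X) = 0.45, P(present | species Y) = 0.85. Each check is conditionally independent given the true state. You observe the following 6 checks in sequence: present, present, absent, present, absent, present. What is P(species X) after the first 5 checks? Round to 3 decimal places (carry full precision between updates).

After 'present': P(species X) = 0.45·0.8000 / (0.45·0.8000 + 0.85·0.2000) ≈ 0.6792
After 'present': P(species X) = 0.45·0.6792 / (0.45·0.6792 + 0.85·0.3208) ≈ 0.5285
After 'absent': P(species X) = 0.55·0.5285 / (0.55·0.5285 + 0.15·0.4715) ≈ 0.8043
After 'present': P(species X) = 0.45·0.8043 / (0.45·0.8043 + 0.85·0.1957) ≈ 0.6852
After 'absent': P(species X) = 0.55·0.6852 / (0.55·0.6852 + 0.15·0.3148) ≈ 0.8886

0.889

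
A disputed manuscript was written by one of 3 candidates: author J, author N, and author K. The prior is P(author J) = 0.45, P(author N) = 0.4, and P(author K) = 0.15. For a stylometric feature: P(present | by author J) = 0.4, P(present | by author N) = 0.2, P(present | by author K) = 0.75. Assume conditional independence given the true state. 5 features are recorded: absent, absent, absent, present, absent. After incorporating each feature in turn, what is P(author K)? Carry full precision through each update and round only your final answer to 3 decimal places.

After 'absent': normaliser = 0.6·0.4500 + 0.8·0.4000 + 0.25·0.1500; P(author J) ≈ 0.4303, P(author N) ≈ 0.5100, P(author K) ≈ 0.0598
After 'absent': normaliser = 0.6·0.4303 + 0.8·0.5100 + 0.25·0.0598; P(author J) ≈ 0.3791, P(author N) ≈ 0.5990, P(author K) ≈ 0.0219
After 'absent': normaliser = 0.6·0.3791 + 0.8·0.5990 + 0.25·0.0219; P(author J) ≈ 0.3194, P(author N) ≈ 0.6729, P(author K) ≈ 0.0077
After 'present': normaliser = 0.4·0.3194 + 0.2·0.6729 + 0.75·0.0077; P(author J) ≈ 0.4765, P(author N) ≈ 0.5020, P(author K) ≈ 0.0215
After 'absent': normaliser = 0.6·0.4765 + 0.8·0.5020 + 0.25·0.0215; P(author J) ≈ 0.4126, P(author N) ≈ 0.5796, P(author K) ≈ 0.0078

0.008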